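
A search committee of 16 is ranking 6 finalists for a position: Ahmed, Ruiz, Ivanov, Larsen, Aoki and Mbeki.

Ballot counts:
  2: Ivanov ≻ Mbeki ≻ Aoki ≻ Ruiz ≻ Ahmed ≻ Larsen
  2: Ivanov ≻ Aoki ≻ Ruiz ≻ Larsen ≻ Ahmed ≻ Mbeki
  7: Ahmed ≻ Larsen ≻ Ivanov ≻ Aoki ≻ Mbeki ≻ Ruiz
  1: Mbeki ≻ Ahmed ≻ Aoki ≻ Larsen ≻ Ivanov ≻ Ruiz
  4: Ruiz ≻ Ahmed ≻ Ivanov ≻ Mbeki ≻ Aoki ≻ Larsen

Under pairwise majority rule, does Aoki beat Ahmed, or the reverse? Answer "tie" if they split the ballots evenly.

Ballots ranking Aoki above Ahmed: 2 + 2 = 4.
Ballots ranking Ahmed above Aoki: 16 − 4 = 12.
Ahmed wins the head-to-head 12–4.

Ahmed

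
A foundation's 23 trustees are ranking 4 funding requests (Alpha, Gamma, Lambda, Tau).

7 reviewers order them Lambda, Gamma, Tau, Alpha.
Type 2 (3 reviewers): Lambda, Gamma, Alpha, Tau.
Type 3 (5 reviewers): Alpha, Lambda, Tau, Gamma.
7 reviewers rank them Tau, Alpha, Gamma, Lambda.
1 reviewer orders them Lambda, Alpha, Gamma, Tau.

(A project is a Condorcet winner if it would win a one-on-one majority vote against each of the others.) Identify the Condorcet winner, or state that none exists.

none

Head-to-head results (23 reviewers):
Alpha–Gamma: Alpha 13–10.
Alpha–Lambda: Alpha 12–11.
Alpha vs Tau: Alpha preferred on 3+5+1 = 9 ballots; Tau wins 14–9.
Gamma vs Lambda: Lambda, 16–7.
Gamma vs Tau: 7+3+1 = 11 for Gamma, 12 for Tau — Tau by 12–11.
Lambda vs Tau: Lambda wins 16–7.
No project is unbeaten: Alpha loses to Tau; Gamma loses to Alpha; Lambda loses to Alpha; Tau loses to Lambda. In particular Alpha → Lambda → Tau → Alpha is a majority cycle — no Condorcet winner exists.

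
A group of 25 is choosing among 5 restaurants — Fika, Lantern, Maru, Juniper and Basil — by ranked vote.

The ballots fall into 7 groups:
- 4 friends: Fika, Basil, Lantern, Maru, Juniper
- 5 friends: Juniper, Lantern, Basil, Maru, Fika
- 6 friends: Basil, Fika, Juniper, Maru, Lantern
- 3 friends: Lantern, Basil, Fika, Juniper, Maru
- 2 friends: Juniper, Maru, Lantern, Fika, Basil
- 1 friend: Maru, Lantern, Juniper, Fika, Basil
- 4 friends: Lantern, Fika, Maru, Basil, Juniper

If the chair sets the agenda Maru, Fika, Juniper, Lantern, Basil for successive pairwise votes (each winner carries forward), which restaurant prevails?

Round 1: Maru vs Fika — 8–17, Fika advances.
Round 2: Fika vs Juniper — 17–8, Fika advances.
Round 3: Fika vs Lantern — 10–15, Lantern advances.
Round 4: Lantern vs Basil — 15–10, Lantern advances.
The agenda winner is Lantern.

Lantern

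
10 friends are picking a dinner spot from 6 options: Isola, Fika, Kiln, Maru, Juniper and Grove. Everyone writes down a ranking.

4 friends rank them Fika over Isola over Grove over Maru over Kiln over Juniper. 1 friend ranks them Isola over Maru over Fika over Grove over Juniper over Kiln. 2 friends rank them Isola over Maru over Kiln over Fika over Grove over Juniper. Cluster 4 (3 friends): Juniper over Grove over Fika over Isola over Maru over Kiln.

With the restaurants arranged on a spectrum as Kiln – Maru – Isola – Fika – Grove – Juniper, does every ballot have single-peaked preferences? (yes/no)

yes

Axis positions: Kiln=1, Maru=2, Isola=3, Fika=4, Grove=5, Juniper=6.
Cluster 1 (peak Fika at position 4): ranking walks positions 4-3-5-2-1-6, expanding outward from the peak — single-peaked.
Cluster 2 (peak Isola at position 3): ranking walks positions 3-2-4-5-6-1, expanding outward from the peak — single-peaked.
Cluster 3 (peak Isola at position 3): ranking walks positions 3-2-1-4-5-6, expanding outward from the peak — single-peaked.
Cluster 4 (peak Juniper at position 6): ranking walks positions 6-5-4-3-2-1, expanding outward from the peak — single-peaked.
Every ranking is single-peaked on this axis.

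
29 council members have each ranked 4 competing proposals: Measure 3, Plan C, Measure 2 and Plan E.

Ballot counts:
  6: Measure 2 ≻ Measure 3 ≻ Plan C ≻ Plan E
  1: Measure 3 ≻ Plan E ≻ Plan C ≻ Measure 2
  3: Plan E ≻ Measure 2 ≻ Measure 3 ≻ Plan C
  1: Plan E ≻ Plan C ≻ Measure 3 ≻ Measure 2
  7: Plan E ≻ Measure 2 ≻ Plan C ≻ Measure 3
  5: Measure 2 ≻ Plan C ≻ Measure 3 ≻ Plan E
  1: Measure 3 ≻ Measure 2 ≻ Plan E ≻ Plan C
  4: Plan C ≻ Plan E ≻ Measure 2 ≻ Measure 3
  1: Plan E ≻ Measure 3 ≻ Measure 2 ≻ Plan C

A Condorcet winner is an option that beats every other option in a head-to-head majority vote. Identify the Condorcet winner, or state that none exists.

none

Head-to-head results (29 council members):
Measure 3–Plan C: Plan C 17–12.
Measure 3 vs Measure 2: Measure 2 wins 25–4.
Measure 3 vs Plan E: Plan E, 16–13.
Plan C vs Measure 2: Measure 2, 23–6.
Plan C vs Plan E: Plan C, 15–14.
Measure 2 vs Plan E: Plan E wins 17–12.
Each option drops at least one matchup (Measure 3 loses to Plan C; Plan C loses to Measure 2; Measure 2 loses to Plan E; Plan E loses to Plan C); the cycle Plan C → Plan E → Measure 2 → Plan C rules out a Condorcet winner.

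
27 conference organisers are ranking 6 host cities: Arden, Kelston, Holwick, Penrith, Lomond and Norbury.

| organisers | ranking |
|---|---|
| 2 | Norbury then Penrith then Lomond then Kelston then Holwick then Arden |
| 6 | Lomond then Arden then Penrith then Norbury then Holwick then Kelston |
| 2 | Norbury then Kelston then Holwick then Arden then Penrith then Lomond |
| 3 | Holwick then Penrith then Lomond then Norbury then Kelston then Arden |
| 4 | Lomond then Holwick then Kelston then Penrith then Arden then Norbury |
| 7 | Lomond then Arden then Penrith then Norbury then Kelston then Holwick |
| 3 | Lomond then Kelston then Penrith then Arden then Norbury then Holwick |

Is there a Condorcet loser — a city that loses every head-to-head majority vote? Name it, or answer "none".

Pairwise majorities:
Arden vs Kelston: Kelston wins 14–13.
Arden vs Holwick: 6+7+3 = 16 for Arden, 11 for Holwick — Arden by 16–11.
Arden vs Penrith: Arden is ranked higher on 6+2+7 = 15 ballots, Penrith on 12. Arden wins 15–12.
Arden vs Lomond: Lomond, 25–2.
Arden–Norbury: Arden 20–7.
Kelston vs Holwick: Kelston, 14–13.
Kelston–Penrith: Penrith 18–9.
Kelston vs Lomond: Kelston preferred on 2 ballots; Lomond wins 25–2.
Kelston–Norbury: Norbury 20–7.
Holwick vs Penrith: 2+3+4 = 9 for Holwick, 18 for Penrith — Penrith by 18–9.
Holwick vs Lomond: Holwick preferred on 2+3 = 5 ballots; Lomond wins 22–5.
Holwick vs Norbury: Norbury wins 20–7.
Penrith vs Lomond: Lomond, 20–7.
Penrith vs Norbury: Penrith, 23–4.
Lomond vs Norbury: Lomond, 23–4.
Only Holwick has no wins; Holwick is the Condorcet loser.

Holwick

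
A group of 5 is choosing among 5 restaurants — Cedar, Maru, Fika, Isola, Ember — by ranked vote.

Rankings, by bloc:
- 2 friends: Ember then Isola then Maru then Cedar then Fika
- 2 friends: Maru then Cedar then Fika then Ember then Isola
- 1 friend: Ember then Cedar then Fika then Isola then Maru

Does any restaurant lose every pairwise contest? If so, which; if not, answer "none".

none

Pairwise majorities:
Cedar–Maru: Maru 4–1.
Cedar vs Fika: Cedar, 5–0.
Cedar vs Isola: 3 to 2, Cedar.
Cedar vs Ember: Cedar is ranked higher on 2 ballots, Ember on 3. Ember wins 3–2.
Maru vs Fika: Maru wins 4–1.
Maru vs Isola: 2 for Maru, 3 for Isola — Isola by 3–2.
Maru vs Ember: Ember wins 3–2.
Fika vs Isola: 3 to 2, Fika.
Fika vs Ember: 2 to 3, Ember.
Isola vs Ember: Ember wins 5–0.
Each restaurant has at least one pairwise win (Cedar beats Fika; Maru beats Cedar; Fika beats Isola; Isola beats Maru; Ember beats Cedar) — no Condorcet loser.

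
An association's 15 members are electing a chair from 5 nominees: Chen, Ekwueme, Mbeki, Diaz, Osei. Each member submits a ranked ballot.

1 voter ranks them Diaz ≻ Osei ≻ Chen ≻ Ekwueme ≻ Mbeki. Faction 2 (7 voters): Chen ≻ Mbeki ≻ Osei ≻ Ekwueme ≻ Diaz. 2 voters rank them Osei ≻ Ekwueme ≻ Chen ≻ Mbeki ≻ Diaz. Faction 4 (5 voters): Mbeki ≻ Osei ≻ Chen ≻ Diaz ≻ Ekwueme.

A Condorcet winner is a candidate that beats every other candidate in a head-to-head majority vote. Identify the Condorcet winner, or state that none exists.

Pairwise majorities:
Chen vs Ekwueme: 1+7+5 = 13 for Chen, 2 for Ekwueme — Chen by 13–2.
Chen vs Mbeki: Chen wins 10–5.
Chen vs Diaz: 14 to 1, Chen.
Chen–Osei: Osei 8–7.
Ekwueme vs Mbeki: Ekwueme preferred on 1+2 = 3 ballots; Mbeki wins 12–3.
Ekwueme vs Diaz: Ekwueme preferred on 7+2 = 9 ballots; Ekwueme wins 9–6.
Ekwueme vs Osei: Osei wins 15–0.
Mbeki vs Diaz: 7+2+5 = 14 for Mbeki, 1 for Diaz — Mbeki by 14–1.
Mbeki vs Osei: Mbeki is ranked higher on 7+5 = 12 ballots, Osei on 3. Mbeki wins 12–3.
Diaz vs Osei: Osei, 14–1.
No candidate is unbeaten: Chen loses to Osei; Ekwueme loses to Chen; Mbeki loses to Chen; Diaz loses to Chen; Osei loses to Mbeki. In particular Chen > Mbeki > Osei > Chen is a majority cycle — no Condorcet winner exists.

none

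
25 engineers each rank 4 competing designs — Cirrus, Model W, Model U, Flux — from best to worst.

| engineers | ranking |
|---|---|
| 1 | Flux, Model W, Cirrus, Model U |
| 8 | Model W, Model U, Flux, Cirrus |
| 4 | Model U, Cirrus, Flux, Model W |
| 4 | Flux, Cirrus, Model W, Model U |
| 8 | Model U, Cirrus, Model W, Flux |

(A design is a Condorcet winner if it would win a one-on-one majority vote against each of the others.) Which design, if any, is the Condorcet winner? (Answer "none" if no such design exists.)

Head-to-head results (25 engineers):
Cirrus–Model W: Cirrus 16–9.
Cirrus vs Model U: Model U wins 20–5.
Cirrus vs Flux: Flux wins 13–12.
Model W vs Model U: Model W wins 13–12.
Model W vs Flux: Model W wins 16–9.
Model U–Flux: Model U 20–5.
Every design loses at least once (Cirrus loses to Model U; Model W loses to Cirrus; Model U loses to Model W; Flux loses to Model W). The majority relation contains the cycle Cirrus → Model W → Model U → Cirrus, so there is no Condorcet winner.

none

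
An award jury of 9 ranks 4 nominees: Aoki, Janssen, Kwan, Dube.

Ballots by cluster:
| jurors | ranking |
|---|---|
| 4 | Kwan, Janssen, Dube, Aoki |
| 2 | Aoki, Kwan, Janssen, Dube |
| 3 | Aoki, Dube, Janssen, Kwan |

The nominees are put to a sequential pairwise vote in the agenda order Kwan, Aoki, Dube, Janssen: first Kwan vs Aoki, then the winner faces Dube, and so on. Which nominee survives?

Round 1: Kwan vs Aoki — 4–5, Aoki advances.
Round 2: Aoki vs Dube — 5–4, Aoki advances.
Round 3: Aoki vs Janssen — 5–4, Aoki advances.
Aoki survives the agenda.

Aoki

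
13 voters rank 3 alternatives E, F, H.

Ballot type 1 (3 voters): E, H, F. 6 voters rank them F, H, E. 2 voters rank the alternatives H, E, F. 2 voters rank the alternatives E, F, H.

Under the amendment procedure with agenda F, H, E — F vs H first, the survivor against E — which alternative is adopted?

Round 1: F vs H — 8–5, F advances.
Round 2: F vs E — 6–7, E advances.
The agenda winner is E.

E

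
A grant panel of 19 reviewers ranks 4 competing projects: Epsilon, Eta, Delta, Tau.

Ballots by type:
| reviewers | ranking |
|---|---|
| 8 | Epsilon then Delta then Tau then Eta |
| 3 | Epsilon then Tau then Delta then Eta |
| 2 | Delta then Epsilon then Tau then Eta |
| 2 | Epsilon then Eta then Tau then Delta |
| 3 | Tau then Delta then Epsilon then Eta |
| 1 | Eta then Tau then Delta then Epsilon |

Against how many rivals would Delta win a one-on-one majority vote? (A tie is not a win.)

2

Delta against each rival (19 reviewers):
Delta vs Epsilon: Delta is ranked higher on 2+3+1 = 6 ballots, Epsilon on 13. Epsilon wins 13–6.
Delta vs Eta: Delta wins 16–3.
Delta vs Tau: Delta, 10–9.
Delta beats Eta, Tau; loses to Epsilon — 2 pairwise wins.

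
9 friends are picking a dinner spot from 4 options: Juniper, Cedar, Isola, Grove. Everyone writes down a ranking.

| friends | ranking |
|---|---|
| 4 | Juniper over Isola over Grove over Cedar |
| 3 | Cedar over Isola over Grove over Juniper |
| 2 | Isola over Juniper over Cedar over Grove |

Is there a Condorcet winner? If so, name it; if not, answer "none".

Isola

Check each pair by majority over 9 ballots:
Juniper vs Cedar: Juniper, 6–3.
Juniper vs Isola: Isola, 5–4.
Juniper–Grove: Juniper 6–3.
Cedar vs Isola: Isola, 6–3.
Cedar vs Grove: Cedar, 5–4.
Isola vs Grove: Isola, 9–0.
Isola defeats every rival head-to-head and is the Condorcet winner.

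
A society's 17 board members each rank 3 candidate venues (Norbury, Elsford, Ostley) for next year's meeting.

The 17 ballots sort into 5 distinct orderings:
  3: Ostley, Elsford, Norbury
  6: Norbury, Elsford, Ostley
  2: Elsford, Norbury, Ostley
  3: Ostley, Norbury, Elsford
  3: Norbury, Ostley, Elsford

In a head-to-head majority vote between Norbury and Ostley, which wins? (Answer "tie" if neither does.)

Ballots ranking Norbury above Ostley: 6 + 2 + 3 = 11.
Ballots ranking Ostley above Norbury: 17 − 11 = 6.
Norbury wins the head-to-head 11–6.

Norbury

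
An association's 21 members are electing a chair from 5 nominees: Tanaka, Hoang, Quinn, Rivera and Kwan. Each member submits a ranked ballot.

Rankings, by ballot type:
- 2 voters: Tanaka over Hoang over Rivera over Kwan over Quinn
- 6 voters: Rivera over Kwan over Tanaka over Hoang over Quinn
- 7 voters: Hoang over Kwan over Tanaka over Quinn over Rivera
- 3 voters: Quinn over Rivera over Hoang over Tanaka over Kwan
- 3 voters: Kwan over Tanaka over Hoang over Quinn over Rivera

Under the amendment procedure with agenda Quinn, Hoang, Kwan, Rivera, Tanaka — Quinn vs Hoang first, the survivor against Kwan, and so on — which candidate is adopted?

Tanaka

Round 1: Quinn vs Hoang — 3–18, Hoang advances.
Round 2: Hoang vs Kwan — 12–9, Hoang advances.
Round 3: Hoang vs Rivera — 12–9, Hoang advances.
Round 4: Hoang vs Tanaka — 10–11, Tanaka advances.
The agenda winner is Tanaka.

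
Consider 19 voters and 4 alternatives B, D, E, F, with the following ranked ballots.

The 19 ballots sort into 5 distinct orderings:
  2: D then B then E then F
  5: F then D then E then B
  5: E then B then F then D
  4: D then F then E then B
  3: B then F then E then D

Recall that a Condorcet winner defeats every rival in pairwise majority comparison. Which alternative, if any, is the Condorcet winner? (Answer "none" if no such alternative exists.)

Head-to-head results (19 voters):
B vs D: 8 to 11, D.
B vs E: B is ranked higher on 2+3 = 5 ballots, E on 14. E wins 14–5.
B vs F: 2+5+3 = 10 for B, 9 for F — B by 10–9.
D vs E: D is ranked higher on 2+5+4 = 11 ballots, E on 8. D wins 11–8.
D vs F: 2+4 = 6 for D, 13 for F — F by 13–6.
E vs F: 2+5 = 7 for E, 12 for F — F by 12–7.
No alternative is unbeaten: B loses to D; D loses to F; E loses to D; F loses to B. In particular B > F > D > B is a majority cycle — no Condorcet winner exists.

none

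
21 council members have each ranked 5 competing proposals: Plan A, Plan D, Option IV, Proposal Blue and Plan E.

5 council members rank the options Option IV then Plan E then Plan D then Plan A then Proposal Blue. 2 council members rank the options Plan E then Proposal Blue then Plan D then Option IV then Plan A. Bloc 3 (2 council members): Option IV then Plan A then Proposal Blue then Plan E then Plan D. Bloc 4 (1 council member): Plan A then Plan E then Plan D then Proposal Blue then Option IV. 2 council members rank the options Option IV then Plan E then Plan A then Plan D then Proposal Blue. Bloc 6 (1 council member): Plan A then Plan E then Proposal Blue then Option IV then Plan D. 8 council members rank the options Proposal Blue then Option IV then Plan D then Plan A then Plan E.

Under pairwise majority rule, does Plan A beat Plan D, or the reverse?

Plan D

Ballots ranking Plan A above Plan D: 2 + 1 + 2 + 1 = 6.
Ballots ranking Plan D above Plan A: 21 − 6 = 15.
Plan D wins the head-to-head 15–6.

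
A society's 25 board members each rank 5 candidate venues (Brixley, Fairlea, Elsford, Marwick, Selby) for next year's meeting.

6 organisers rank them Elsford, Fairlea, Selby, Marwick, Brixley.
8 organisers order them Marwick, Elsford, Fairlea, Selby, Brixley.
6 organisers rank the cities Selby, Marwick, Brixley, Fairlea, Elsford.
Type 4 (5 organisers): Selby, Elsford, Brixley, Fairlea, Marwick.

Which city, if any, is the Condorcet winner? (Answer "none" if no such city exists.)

Check each pair by majority over 25 ballots:
Brixley vs Fairlea: Brixley preferred on 6+5 = 11 ballots; Fairlea wins 14–11.
Brixley vs Elsford: Brixley is ranked higher on 6 ballots, Elsford on 19. Elsford wins 19–6.
Brixley vs Marwick: 5 for Brixley, 20 for Marwick — Marwick by 20–5.
Brixley vs Selby: Brixley preferred on 0 ballots; Selby wins 25–0.
Fairlea vs Elsford: 6 to 19, Elsford.
Fairlea vs Marwick: 11 to 14, Marwick.
Fairlea vs Selby: Fairlea is ranked higher on 6+8 = 14 ballots, Selby on 11. Fairlea wins 14–11.
Elsford vs Marwick: Elsford preferred on 6+5 = 11 ballots; Marwick wins 14–11.
Elsford vs Selby: 14 to 11, Elsford.
Marwick vs Selby: Marwick preferred on 8 ballots; Selby wins 17–8.
No city is unbeaten: Brixley loses to Fairlea; Fairlea loses to Elsford; Elsford loses to Marwick; Marwick loses to Selby; Selby loses to Fairlea. In particular Fairlea → Selby → Marwick → Fairlea is a majority cycle — no Condorcet winner exists.

none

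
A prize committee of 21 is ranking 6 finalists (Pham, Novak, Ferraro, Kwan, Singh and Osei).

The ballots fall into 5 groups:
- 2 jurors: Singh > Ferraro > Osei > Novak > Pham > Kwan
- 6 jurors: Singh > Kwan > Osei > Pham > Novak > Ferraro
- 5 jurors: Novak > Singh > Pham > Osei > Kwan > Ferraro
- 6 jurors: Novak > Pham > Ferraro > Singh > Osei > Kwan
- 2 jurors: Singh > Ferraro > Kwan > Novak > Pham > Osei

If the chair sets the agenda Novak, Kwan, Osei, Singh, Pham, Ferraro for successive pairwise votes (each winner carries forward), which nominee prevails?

Novak

Round 1: Novak vs Kwan — 13–8, Novak advances.
Round 2: Novak vs Osei — 13–8, Novak advances.
Round 3: Novak vs Singh — 11–10, Novak advances.
Round 4: Novak vs Pham — 15–6, Novak advances.
Round 5: Novak vs Ferraro — 17–4, Novak advances.
Novak survives the agenda.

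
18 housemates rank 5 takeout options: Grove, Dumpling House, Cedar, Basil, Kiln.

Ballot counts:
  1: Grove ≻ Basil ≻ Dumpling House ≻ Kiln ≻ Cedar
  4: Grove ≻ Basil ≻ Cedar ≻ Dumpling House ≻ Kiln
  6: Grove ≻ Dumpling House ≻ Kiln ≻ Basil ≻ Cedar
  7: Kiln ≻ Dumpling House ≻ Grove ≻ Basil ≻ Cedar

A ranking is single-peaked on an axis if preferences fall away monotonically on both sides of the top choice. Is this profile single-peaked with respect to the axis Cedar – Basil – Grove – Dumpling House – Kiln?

yes

Axis positions: Cedar=1, Basil=2, Grove=3, Dumpling House=4, Kiln=5.
Group 1 (peak Grove at position 3): ranking walks positions 3-2-4-5-1, expanding outward from the peak — single-peaked.
Group 2 (peak Grove at position 3): ranking walks positions 3-2-1-4-5, expanding outward from the peak — single-peaked.
Group 3 (peak Grove at position 3): ranking walks positions 3-4-5-2-1, expanding outward from the peak — single-peaked.
Group 4 (peak Kiln at position 5): ranking walks positions 5-4-3-2-1, expanding outward from the peak — single-peaked.
Every ranking is single-peaked on this axis.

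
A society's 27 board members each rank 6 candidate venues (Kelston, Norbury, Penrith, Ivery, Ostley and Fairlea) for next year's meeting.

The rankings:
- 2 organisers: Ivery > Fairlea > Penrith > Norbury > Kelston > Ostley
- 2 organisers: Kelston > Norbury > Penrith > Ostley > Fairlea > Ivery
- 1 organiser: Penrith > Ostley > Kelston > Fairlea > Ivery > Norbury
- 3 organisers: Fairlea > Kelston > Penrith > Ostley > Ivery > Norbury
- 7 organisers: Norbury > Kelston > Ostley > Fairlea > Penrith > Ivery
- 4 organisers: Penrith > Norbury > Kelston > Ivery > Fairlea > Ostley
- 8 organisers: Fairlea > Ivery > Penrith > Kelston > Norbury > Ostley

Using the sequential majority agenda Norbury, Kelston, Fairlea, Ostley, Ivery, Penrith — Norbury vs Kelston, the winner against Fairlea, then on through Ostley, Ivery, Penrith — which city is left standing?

Penrith

Round 1: Norbury vs Kelston — 13–14, Kelston advances.
Round 2: Kelston vs Fairlea — 14–13, Kelston advances.
Round 3: Kelston vs Ostley — 26–1, Kelston advances.
Round 4: Kelston vs Ivery — 17–10, Kelston advances.
Round 5: Kelston vs Penrith — 12–15, Penrith advances.
The agenda winner is Penrith.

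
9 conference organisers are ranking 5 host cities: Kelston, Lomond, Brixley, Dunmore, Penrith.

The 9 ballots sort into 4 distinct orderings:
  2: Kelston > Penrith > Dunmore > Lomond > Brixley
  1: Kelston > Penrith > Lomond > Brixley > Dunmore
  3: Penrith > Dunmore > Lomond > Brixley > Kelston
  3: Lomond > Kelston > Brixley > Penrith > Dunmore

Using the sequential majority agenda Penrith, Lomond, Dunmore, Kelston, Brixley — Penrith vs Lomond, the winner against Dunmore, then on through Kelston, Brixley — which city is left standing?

Kelston

Round 1: Penrith vs Lomond — 6–3, Penrith advances.
Round 2: Penrith vs Dunmore — 9–0, Penrith advances.
Round 3: Penrith vs Kelston — 3–6, Kelston advances.
Round 4: Kelston vs Brixley — 6–3, Kelston advances.
The agenda winner is Kelston.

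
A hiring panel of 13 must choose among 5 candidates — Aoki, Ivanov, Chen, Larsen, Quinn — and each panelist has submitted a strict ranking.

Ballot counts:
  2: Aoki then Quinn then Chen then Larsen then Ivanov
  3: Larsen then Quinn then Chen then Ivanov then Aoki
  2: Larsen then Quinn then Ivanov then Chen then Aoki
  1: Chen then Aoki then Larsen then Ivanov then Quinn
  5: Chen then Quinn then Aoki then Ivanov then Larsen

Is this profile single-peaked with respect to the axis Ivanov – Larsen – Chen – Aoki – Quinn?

no

Axis positions: Ivanov=1, Larsen=2, Chen=3, Aoki=4, Quinn=5.
Ballot type 1 (peak Aoki at position 4): ranking walks positions 4-5-3-2-1, expanding outward from the peak — single-peaked.
Ballot type 2: ranking walks positions 2-5-3-1-4; Quinn is ranked above Chen even though Chen lies between Quinn and the peak Larsen on the axis — preferences dip and rise again. Not single-peaked.
Ballot type 3: ranking walks positions 2-5-1-3-4; Quinn is ranked above Chen even though Chen lies between Quinn and the peak Larsen on the axis — preferences dip and rise again. Not single-peaked.
Ballot type 4 (peak Chen at position 3): ranking walks positions 3-4-2-1-5, expanding outward from the peak — single-peaked.
Ballot type 5: ranking walks positions 3-5-4-1-2; Quinn is ranked above Aoki even though Aoki lies between Quinn and the peak Chen on the axis — preferences dip and rise again. Not single-peaked.
Ballot type 2 violates single-peakedness, so the profile is not single-peaked on this axis.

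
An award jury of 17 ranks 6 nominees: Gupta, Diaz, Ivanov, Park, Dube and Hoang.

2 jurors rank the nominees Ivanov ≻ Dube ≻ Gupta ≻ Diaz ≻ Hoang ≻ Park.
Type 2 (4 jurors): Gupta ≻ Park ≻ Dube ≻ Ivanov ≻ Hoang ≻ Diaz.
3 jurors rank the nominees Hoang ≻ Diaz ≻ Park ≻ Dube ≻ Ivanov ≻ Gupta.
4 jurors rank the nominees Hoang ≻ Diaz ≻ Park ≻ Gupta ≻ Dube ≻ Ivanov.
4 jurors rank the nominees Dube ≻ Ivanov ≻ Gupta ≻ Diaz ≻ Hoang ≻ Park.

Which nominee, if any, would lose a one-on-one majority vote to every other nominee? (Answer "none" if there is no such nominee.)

none

Pairwise majorities:
Gupta vs Diaz: 2+4+4 = 10 for Gupta, 7 for Diaz — Gupta by 10–7.
Gupta–Ivanov: Ivanov 9–8.
Gupta vs Park: Gupta is ranked higher on 2+4+4 = 10 ballots, Park on 7. Gupta wins 10–7.
Gupta vs Dube: Dube wins 9–8.
Gupta vs Hoang: Gupta wins 10–7.
Diaz vs Ivanov: 3+4 = 7 for Diaz, 10 for Ivanov — Ivanov by 10–7.
Diaz vs Park: Diaz, 13–4.
Diaz vs Dube: 3+4 = 7 for Diaz, 10 for Dube — Dube by 10–7.
Diaz–Hoang: Hoang 11–6.
Ivanov vs Park: 2+4 = 6 for Ivanov, 11 for Park — Park by 11–6.
Ivanov vs Dube: 2 to 15, Dube.
Ivanov vs Hoang: 2+4+4 = 10 for Ivanov, 7 for Hoang — Ivanov by 10–7.
Park vs Dube: Park preferred on 4+3+4 = 11 ballots; Park wins 11–6.
Park vs Hoang: Hoang wins 13–4.
Dube vs Hoang: Dube preferred on 2+4+4 = 10 ballots; Dube wins 10–7.
Every nominee wins at least one matchup (Gupta beats Diaz; Diaz beats Park; Ivanov beats Gupta; Park beats Ivanov; Dube beats Gupta; Hoang beats Diaz), so there is no Condorcet loser.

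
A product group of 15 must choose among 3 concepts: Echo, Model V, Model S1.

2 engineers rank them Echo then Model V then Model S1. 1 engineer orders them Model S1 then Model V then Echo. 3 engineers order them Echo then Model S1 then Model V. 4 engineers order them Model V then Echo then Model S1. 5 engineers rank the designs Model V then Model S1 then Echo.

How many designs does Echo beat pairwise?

Echo against each rival (15 engineers):
Echo vs Model V: 5 to 10, Model V.
Echo vs Model S1: Echo, 9–6.
Echo beats Model S1; loses to Model V — 1 pairwise win.

1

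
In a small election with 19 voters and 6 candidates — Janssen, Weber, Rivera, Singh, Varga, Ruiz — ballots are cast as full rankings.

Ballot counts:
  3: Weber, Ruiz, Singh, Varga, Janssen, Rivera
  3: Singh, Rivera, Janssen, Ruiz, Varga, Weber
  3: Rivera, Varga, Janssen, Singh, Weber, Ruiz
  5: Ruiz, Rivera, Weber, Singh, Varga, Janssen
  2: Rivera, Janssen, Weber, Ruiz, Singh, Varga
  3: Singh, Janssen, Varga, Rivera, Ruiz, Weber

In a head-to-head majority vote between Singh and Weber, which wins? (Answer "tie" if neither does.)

Weber

Ballots ranking Singh above Weber: 3 + 3 + 3 = 9.
Ballots ranking Weber above Singh: 19 − 9 = 10.
Weber wins the head-to-head 10–9.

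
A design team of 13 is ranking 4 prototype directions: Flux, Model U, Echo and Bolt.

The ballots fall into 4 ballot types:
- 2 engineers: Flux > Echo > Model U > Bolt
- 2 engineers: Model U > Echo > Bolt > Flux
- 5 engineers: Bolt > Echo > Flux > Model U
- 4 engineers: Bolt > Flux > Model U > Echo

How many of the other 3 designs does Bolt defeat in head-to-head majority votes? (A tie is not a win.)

Bolt against each rival (13 engineers):
Bolt vs Flux: Bolt preferred on 2+5+4 = 11 ballots; Bolt wins 11–2.
Bolt vs Model U: Bolt is ranked higher on 5+4 = 9 ballots, Model U on 4. Bolt wins 9–4.
Bolt vs Echo: Bolt wins 9–4.
Bolt beats Flux, Model U, Echo — 3 pairwise wins.

3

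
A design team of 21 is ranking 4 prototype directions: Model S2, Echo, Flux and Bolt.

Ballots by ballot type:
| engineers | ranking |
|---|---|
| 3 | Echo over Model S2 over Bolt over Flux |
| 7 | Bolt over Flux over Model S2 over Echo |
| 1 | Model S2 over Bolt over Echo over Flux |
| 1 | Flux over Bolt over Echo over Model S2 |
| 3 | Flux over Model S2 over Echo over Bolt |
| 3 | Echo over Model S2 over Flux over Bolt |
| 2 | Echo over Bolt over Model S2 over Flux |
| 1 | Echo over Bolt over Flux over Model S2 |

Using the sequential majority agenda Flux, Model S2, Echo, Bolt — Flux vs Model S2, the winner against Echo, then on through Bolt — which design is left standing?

Bolt

Round 1: Flux vs Model S2 — 12–9, Flux advances.
Round 2: Flux vs Echo — 11–10, Flux advances.
Round 3: Flux vs Bolt — 7–14, Bolt advances.
Bolt survives the agenda.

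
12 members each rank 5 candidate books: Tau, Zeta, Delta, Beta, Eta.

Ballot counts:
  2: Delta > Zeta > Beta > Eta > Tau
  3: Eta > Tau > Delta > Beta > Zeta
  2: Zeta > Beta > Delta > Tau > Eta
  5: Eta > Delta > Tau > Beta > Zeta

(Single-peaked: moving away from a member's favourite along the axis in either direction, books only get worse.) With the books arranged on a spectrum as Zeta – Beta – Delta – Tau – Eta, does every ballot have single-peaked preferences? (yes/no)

Axis positions: Zeta=1, Beta=2, Delta=3, Tau=4, Eta=5.
Type 1: ranking walks positions 3-1-2-5-4; Zeta is ranked above Beta even though Beta lies between Zeta and the peak Delta on the axis — preferences dip and rise again. Not single-peaked.
Type 2 (peak Eta at position 5): ranking walks positions 5-4-3-2-1, expanding outward from the peak — single-peaked.
Type 3 (peak Zeta at position 1): ranking walks positions 1-2-3-4-5, expanding outward from the peak — single-peaked.
Type 4: ranking walks positions 5-3-4-2-1; Delta is ranked above Tau even though Tau lies between Delta and the peak Eta on the axis — preferences dip and rise again. Not single-peaked.
Type 1 violates single-peakedness, so the profile is not single-peaked on this axis.

no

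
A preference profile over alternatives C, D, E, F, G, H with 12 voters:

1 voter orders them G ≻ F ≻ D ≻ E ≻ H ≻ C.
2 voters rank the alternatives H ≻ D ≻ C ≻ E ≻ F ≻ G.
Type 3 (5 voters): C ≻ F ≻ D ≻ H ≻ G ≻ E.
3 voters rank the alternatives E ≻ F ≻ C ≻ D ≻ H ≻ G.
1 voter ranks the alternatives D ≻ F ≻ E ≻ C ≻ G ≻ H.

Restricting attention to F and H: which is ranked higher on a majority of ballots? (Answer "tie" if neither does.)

F

Ballots ranking F above H: 1 + 5 + 3 + 1 = 10.
Ballots ranking H above F: 12 − 10 = 2.
F wins the head-to-head 10–2.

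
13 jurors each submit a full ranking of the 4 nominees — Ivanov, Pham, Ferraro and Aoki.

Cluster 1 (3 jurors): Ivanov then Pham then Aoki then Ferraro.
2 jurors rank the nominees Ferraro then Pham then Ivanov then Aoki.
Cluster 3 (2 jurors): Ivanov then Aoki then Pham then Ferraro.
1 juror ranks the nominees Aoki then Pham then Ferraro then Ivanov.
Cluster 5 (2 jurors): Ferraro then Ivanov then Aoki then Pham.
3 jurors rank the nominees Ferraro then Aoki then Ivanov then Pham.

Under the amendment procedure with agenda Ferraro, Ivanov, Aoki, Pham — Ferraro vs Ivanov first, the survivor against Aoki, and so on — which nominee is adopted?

Round 1: Ferraro vs Ivanov — 8–5, Ferraro advances.
Round 2: Ferraro vs Aoki — 7–6, Ferraro advances.
Round 3: Ferraro vs Pham — 7–6, Ferraro advances.
The agenda winner is Ferraro.

Ferraro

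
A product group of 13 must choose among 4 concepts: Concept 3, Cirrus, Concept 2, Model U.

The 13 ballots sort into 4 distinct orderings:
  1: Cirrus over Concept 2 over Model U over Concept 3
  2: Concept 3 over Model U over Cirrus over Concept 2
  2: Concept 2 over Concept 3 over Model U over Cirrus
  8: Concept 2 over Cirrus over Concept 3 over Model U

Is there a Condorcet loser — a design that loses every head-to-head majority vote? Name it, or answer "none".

Head-to-head results (13 engineers):
Concept 3–Cirrus: Cirrus 9–4.
Concept 3–Concept 2: Concept 2 11–2.
Concept 3 vs Model U: 2+2+8 = 12 for Concept 3, 1 for Model U — Concept 3 by 12–1.
Cirrus vs Concept 2: Concept 2 wins 10–3.
Cirrus vs Model U: 9 to 4, Cirrus.
Concept 2 vs Model U: Concept 2, 11–2.
Only Model U has no wins; Model U is the Condorcet loser.

Model U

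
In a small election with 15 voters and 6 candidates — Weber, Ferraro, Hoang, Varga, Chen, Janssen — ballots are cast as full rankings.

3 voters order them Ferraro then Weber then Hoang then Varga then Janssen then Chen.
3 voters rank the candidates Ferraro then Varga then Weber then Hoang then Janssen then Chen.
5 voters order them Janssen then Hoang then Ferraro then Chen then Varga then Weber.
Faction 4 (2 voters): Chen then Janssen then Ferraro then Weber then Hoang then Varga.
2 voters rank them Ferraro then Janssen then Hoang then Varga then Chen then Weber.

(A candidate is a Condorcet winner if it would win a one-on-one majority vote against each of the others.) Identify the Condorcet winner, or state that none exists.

Ferraro

Pairwise majorities:
Weber vs Ferraro: Weber is ranked higher on 0 ballots, Ferraro on 15. Ferraro wins 15–0.
Weber vs Hoang: Weber wins 8–7.
Weber–Varga: Varga 10–5.
Weber vs Chen: 3+3 = 6 for Weber, 9 for Chen — Chen by 9–6.
Weber vs Janssen: Janssen, 9–6.
Ferraro vs Hoang: 10 to 5, Ferraro.
Ferraro vs Varga: Ferraro wins 15–0.
Ferraro vs Chen: Ferraro, 13–2.
Ferraro vs Janssen: 3+3+2 = 8 for Ferraro, 7 for Janssen — Ferraro by 8–7.
Hoang vs Varga: Hoang, 12–3.
Hoang vs Chen: Hoang, 13–2.
Hoang–Janssen: Janssen 9–6.
Varga vs Chen: Varga wins 8–7.
Varga vs Janssen: Varga preferred on 3+3 = 6 ballots; Janssen wins 9–6.
Chen vs Janssen: Chen is ranked higher on 2 ballots, Janssen on 13. Janssen wins 13–2.
Only Ferraro has no losses; Ferraro is the Condorcet winner.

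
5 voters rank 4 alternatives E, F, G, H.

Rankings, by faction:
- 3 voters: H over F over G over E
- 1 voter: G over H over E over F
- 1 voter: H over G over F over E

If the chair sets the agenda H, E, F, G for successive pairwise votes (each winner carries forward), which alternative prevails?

Round 1: H vs E — 5–0, H advances.
Round 2: H vs F — 5–0, H advances.
Round 3: H vs G — 4–1, H advances.
H survives the agenda.

H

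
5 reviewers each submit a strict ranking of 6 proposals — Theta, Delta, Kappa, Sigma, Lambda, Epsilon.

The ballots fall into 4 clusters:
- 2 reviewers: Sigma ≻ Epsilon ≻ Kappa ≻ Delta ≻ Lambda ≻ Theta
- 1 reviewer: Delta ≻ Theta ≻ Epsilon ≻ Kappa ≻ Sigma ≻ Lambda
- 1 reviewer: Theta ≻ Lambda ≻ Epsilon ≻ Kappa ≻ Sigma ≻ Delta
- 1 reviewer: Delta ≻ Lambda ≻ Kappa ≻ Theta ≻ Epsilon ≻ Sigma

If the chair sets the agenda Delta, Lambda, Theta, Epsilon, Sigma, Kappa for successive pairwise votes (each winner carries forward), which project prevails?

Epsilon

Round 1: Delta vs Lambda — 4–1, Delta advances.
Round 2: Delta vs Theta — 4–1, Delta advances.
Round 3: Delta vs Epsilon — 2–3, Epsilon advances.
Round 4: Epsilon vs Sigma — 3–2, Epsilon advances.
Round 5: Epsilon vs Kappa — 4–1, Epsilon advances.
The agenda winner is Epsilon.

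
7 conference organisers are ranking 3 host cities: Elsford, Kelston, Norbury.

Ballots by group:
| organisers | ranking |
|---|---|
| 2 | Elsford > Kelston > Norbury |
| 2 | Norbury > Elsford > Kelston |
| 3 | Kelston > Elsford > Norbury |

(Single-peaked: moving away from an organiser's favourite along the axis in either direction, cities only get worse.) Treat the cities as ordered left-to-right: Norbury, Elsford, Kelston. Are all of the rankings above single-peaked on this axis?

Axis positions: Norbury=1, Elsford=2, Kelston=3.
Group 1 (peak Elsford at position 2): ranking walks positions 2-3-1, expanding outward from the peak — single-peaked.
Group 2 (peak Norbury at position 1): ranking walks positions 1-2-3, expanding outward from the peak — single-peaked.
Group 3 (peak Kelston at position 3): ranking walks positions 3-2-1, expanding outward from the peak — single-peaked.
Every ranking is single-peaked on this axis.

yes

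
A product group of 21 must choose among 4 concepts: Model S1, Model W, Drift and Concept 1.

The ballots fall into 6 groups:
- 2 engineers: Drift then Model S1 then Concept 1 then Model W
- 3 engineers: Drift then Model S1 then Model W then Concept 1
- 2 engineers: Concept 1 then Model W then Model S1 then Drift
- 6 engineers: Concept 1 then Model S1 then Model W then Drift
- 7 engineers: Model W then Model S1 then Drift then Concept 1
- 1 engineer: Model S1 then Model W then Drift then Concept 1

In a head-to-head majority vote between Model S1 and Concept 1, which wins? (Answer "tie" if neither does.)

Ballots ranking Model S1 above Concept 1: 2 + 3 + 7 + 1 = 13.
Ballots ranking Concept 1 above Model S1: 21 − 13 = 8.
Model S1 wins the head-to-head 13–8.

Model S1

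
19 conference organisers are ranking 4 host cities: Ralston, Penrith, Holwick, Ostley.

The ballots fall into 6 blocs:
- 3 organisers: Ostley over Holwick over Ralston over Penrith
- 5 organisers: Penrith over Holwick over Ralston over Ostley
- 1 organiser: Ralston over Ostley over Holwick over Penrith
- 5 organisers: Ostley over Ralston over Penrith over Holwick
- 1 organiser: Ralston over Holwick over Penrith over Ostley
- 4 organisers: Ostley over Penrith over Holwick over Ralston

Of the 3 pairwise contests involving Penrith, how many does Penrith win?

1

Penrith against each rival (19 organisers):
Penrith vs Ralston: Penrith is ranked higher on 5+4 = 9 ballots, Ralston on 10. Ralston wins 10–9.
Penrith–Holwick: Penrith 14–5.
Penrith vs Ostley: 6 to 13, Ostley.
Penrith beats Holwick; loses to Ralston, Ostley — 1 pairwise win.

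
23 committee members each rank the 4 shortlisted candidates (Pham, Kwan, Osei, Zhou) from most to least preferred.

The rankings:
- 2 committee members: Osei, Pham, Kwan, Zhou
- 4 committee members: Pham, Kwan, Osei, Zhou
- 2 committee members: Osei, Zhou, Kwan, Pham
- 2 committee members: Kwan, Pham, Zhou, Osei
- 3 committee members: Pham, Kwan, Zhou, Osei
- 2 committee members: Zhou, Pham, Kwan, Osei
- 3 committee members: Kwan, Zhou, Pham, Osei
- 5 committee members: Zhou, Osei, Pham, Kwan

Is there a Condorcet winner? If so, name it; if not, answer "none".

none

Pairwise majorities:
Pham vs Kwan: Pham, 16–7.
Pham vs Osei: Pham, 14–9.
Pham vs Zhou: Zhou wins 12–11.
Kwan vs Osei: Kwan wins 14–9.
Kwan vs Zhou: Kwan preferred on 2+4+2+3+3 = 14 ballots; Kwan wins 14–9.
Osei vs Zhou: Zhou, 15–8.
Each candidate drops at least one matchup (Pham loses to Zhou; Kwan loses to Pham; Osei loses to Pham; Zhou loses to Kwan); the cycle Pham > Kwan > Zhou > Pham rules out a Condorcet winner.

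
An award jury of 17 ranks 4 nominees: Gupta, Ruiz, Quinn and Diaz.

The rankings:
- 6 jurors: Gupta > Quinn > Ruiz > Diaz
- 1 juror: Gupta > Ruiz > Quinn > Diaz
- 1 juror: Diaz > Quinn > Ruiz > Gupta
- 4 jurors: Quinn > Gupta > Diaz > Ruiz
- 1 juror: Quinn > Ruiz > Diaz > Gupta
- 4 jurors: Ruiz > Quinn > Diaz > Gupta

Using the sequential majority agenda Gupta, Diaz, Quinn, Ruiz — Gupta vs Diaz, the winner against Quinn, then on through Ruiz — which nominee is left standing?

Round 1: Gupta vs Diaz — 11–6, Gupta advances.
Round 2: Gupta vs Quinn — 7–10, Quinn advances.
Round 3: Quinn vs Ruiz — 12–5, Quinn advances.
The agenda winner is Quinn.

Quinn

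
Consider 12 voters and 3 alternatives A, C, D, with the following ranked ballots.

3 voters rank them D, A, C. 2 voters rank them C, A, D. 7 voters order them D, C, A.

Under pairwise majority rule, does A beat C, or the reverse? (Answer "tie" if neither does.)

Ballots ranking A above C: 3.
Ballots ranking C above A: 12 − 3 = 9.
C wins the head-to-head 9–3.

C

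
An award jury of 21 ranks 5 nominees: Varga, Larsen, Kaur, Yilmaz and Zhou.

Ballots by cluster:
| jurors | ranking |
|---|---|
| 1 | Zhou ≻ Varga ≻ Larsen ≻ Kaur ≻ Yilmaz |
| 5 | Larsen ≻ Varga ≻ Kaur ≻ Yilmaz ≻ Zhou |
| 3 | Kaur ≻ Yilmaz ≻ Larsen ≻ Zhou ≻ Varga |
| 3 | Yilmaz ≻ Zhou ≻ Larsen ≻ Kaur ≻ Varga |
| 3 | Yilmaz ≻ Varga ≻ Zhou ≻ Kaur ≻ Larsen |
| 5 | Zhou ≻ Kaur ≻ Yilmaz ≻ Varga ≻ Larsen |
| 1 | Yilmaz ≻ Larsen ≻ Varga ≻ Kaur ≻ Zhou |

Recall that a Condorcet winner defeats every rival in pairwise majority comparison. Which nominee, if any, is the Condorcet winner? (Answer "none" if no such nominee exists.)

none

Head-to-head results (21 jurors):
Varga vs Larsen: Varga preferred on 1+3+5 = 9 ballots; Larsen wins 12–9.
Varga vs Kaur: 1+5+3+1 = 10 for Varga, 11 for Kaur — Kaur by 11–10.
Varga vs Yilmaz: Varga preferred on 1+5 = 6 ballots; Yilmaz wins 15–6.
Varga vs Zhou: Varga is ranked higher on 5+3+1 = 9 ballots, Zhou on 12. Zhou wins 12–9.
Larsen vs Kaur: Larsen preferred on 1+5+3+1 = 10 ballots; Kaur wins 11–10.
Larsen vs Yilmaz: 6 to 15, Yilmaz.
Larsen vs Zhou: Larsen preferred on 5+3+1 = 9 ballots; Zhou wins 12–9.
Kaur vs Yilmaz: Kaur is ranked higher on 1+5+3+5 = 14 ballots, Yilmaz on 7. Kaur wins 14–7.
Kaur vs Zhou: 5+3+1 = 9 for Kaur, 12 for Zhou — Zhou by 12–9.
Yilmaz vs Zhou: Yilmaz preferred on 5+3+3+3+1 = 15 ballots; Yilmaz wins 15–6.
No nominee is unbeaten: Varga loses to Larsen; Larsen loses to Kaur; Kaur loses to Zhou; Yilmaz loses to Kaur; Zhou loses to Yilmaz. In particular Kaur → Yilmaz → Zhou → Kaur is a majority cycle — no Condorcet winner exists.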